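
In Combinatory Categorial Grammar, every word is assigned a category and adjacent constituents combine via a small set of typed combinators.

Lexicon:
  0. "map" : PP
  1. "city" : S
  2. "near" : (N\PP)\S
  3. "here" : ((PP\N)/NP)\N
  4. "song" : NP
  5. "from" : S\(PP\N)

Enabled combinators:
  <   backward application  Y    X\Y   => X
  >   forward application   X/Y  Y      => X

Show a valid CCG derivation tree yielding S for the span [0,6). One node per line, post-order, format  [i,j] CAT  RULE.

[0,1] PP  lex  "map"
[1,2] S  lex  "city"
[2,3] (N\PP)\S  lex  "near"
[1,3] N\PP  <  k=2
[0,3] N  <  k=1
[3,4] ((PP\N)/NP)\N  lex  "here"
[0,4] (PP\N)/NP  <  k=3
[4,5] NP  lex  "song"
[0,5] PP\N  >  k=4
[5,6] S\(PP\N)  lex  "from"
[0,6] S  <  k=5

[0,6] S   <
  [0,5] PP\N   >
    [0,4] (PP\N)/NP   <
      [0,3] N   <
        [0,1] "map" : PP
        [1,3] N\PP   <
          [1,2] "city" : S
          [2,3] "near" : (N\PP)\S
      [3,4] "here" : ((PP\N)/NP)\N
    [4,5] "song" : NP
  [5,6] "from" : S\(PP\N)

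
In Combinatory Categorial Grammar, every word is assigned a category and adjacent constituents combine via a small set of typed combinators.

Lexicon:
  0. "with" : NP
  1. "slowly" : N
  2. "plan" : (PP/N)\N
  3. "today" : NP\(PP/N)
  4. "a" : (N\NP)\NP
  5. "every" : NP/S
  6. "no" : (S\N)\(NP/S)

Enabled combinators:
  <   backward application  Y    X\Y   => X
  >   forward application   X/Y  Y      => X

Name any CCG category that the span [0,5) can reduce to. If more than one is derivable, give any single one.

[0,7] S   <
  [0,5] N   <
    [0,1] "with" : NP
    [1,5] N\NP   <
      [1,4] NP   <
        [1,3] PP/N   <
          [1,2] "slowly" : N
          [2,3] "plan" : (PP/N)\N
        [3,4] "today" : NP\(PP/N)
      [4,5] "a" : (N\NP)\NP
  [5,7] S\N   <
    [5,6] "every" : NP/S
    [6,7] "no" : (S\N)\(NP/S)

N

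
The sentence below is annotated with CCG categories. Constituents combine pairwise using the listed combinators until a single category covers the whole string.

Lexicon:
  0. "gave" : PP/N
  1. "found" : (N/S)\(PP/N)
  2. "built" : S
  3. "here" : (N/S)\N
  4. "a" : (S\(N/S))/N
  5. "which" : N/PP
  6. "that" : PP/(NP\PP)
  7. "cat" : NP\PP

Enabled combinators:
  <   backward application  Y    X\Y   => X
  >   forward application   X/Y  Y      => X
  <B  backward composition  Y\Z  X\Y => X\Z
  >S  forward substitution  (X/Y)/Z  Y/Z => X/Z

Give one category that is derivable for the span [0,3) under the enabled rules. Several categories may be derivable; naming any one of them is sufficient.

[0,8] S   <
  [0,3] N   >
    [0,2] N/S   <
      [0,1] "gave" : PP/N
      [1,2] "found" : (N/S)\(PP/N)
    [2,3] "built" : S
  [3,8] S\N   <B
    [3,4] "here" : (N/S)\N
    [4,8] S\(N/S)   >
      [4,5] "a" : (S\(N/S))/N
      [5,8] N   >
        [5,6] "which" : N/PP
        [6,8] PP   >
          [6,7] "that" : PP/(NP\PP)
          [7,8] "cat" : NP\PP

N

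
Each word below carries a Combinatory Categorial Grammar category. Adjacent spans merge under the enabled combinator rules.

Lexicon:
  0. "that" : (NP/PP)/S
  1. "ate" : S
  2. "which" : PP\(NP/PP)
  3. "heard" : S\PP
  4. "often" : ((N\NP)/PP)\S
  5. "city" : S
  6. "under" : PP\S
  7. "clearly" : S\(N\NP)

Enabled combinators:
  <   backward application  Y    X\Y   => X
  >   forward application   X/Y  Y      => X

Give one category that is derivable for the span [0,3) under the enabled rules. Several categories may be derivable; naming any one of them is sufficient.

PP

[0,8] S   <
  [0,7] N\NP   >
    [0,5] (N\NP)/PP   <
      [0,4] S   <
        [0,3] PP   <
          [0,2] NP/PP   >
            [0,1] "that" : (NP/PP)/S
            [1,2] "ate" : S
          [2,3] "which" : PP\(NP/PP)
        [3,4] "heard" : S\PP
      [4,5] "often" : ((N\NP)/PP)\S
    [5,7] PP   <
      [5,6] "city" : S
      [6,7] "under" : PP\S
  [7,8] "clearly" : S\(N\NP)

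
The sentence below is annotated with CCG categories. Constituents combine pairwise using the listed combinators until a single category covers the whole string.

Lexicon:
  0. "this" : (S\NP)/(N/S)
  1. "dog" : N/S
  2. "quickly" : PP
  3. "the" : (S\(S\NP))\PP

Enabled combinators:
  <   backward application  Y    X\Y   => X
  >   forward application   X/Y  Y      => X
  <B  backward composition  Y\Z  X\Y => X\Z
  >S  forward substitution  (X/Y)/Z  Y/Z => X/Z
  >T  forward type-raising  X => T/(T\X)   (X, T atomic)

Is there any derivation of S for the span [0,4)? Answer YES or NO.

YES

[0,4] S   <
  [0,2] S\NP   >
    [0,1] "this" : (S\NP)/(N/S)
    [1,2] "dog" : N/S
  [2,4] S\(S\NP)   <
    [2,3] "quickly" : PP
    [3,4] "the" : (S\(S\NP))\PP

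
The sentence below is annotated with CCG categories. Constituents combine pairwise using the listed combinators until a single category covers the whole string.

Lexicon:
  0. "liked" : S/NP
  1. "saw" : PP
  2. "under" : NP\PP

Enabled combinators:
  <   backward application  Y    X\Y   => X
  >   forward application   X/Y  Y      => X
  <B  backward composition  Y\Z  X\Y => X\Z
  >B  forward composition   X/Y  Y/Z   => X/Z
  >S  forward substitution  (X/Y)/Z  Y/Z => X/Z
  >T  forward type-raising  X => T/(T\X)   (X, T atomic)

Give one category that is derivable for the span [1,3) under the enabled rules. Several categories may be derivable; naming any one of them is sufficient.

NP

[0,3] S   >
  [0,1] "liked" : S/NP
  [1,3] NP   >
    [1,2] NP/(NP\PP)   >T
      [1,2] "saw" : PP
    [2,3] "under" : NP\PP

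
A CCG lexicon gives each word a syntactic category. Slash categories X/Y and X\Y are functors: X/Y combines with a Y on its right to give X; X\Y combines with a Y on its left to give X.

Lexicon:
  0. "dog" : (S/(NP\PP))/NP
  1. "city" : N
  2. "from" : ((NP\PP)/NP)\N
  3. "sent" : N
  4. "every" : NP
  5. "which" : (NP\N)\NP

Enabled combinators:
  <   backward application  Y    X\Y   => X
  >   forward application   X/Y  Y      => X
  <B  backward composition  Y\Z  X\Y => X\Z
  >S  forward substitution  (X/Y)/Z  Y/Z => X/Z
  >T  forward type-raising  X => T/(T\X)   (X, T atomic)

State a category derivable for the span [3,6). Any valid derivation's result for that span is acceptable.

NP

[0,6] S   >
  [0,3] S/NP   >S
    [0,1] "dog" : (S/(NP\PP))/NP
    [1,3] (NP\PP)/NP   <
      [1,2] "city" : N
      [2,3] "from" : ((NP\PP)/NP)\N
  [3,6] NP   <
    [3,4] "sent" : N
    [4,6] NP\N   <
      [4,5] "every" : NP
      [5,6] "which" : (NP\N)\NP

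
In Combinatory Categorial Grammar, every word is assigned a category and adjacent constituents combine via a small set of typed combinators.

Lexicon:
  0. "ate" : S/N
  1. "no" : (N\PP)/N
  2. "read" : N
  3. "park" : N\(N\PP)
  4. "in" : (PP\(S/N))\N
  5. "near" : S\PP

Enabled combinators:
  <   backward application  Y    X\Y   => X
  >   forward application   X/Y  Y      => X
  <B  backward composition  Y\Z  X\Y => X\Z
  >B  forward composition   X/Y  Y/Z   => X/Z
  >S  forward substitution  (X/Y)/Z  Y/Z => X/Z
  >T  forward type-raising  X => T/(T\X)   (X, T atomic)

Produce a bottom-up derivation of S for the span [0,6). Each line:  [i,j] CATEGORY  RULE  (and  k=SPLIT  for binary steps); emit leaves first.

[0,6] S   <
  [0,5] PP   <
    [0,1] "ate" : S/N
    [1,5] PP\(S/N)   <
      [1,4] N   <
        [1,3] N\PP   >
          [1,2] "no" : (N\PP)/N
          [2,3] "read" : N
        [3,4] "park" : N\(N\PP)
      [4,5] "in" : (PP\(S/N))\N
  [5,6] "near" : S\PP

[0,1] S/N  lex  "ate"
[1,2] (N\PP)/N  lex  "no"
[2,3] N  lex  "read"
[1,3] N\PP  >  k=2
[3,4] N\(N\PP)  lex  "park"
[1,4] N  <  k=3
[4,5] (PP\(S/N))\N  lex  "in"
[1,5] PP\(S/N)  <  k=4
[0,5] PP  <  k=1
[5,6] S\PP  lex  "near"
[0,6] S  <  k=5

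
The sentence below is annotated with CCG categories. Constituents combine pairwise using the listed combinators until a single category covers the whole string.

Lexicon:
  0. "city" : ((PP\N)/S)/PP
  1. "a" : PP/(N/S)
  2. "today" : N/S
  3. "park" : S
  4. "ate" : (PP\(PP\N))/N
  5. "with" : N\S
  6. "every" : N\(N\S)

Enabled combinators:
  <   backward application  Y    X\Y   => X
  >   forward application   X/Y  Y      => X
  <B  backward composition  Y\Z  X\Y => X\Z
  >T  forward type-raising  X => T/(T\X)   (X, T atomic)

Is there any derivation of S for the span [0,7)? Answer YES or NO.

((PP\N)/S)/PP PP/(N/S) N/S S (PP\(PP\N))/N N\S N\(N\S)
CKY chart[0,7] = {N/(N\PP), NP/(NP\PP), PP, PP/(PP\PP), S/(S\PP)}; S ∉ chart

NO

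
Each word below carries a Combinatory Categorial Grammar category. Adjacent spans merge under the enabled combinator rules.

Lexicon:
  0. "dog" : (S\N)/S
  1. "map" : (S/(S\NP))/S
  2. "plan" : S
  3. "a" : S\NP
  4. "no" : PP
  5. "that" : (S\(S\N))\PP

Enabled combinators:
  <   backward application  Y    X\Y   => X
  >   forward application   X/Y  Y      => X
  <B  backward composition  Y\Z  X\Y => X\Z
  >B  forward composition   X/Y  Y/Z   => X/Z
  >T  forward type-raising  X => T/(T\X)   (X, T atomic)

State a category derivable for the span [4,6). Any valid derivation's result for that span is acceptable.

S\(S\N)

[0,6] S   <
  [0,4] S\N   >
    [0,1] "dog" : (S\N)/S
    [1,4] S   >
      [1,3] S/(S\NP)   >
        [1,2] "map" : (S/(S\NP))/S
        [2,3] "plan" : S
      [3,4] "a" : S\NP
  [4,6] S\(S\N)   <
    [4,5] "no" : PP
    [5,6] "that" : (S\(S\N))\PP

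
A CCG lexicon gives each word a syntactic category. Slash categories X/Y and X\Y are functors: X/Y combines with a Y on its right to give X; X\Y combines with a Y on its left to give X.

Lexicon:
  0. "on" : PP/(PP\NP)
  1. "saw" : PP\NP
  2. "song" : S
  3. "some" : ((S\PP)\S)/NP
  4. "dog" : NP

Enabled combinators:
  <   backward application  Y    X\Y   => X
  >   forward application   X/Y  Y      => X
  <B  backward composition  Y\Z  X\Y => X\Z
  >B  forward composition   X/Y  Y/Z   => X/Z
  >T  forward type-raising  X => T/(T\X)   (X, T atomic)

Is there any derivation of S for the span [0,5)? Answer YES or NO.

YES

[0,5] S   <
  [0,2] PP   >
    [0,1] "on" : PP/(PP\NP)
    [1,2] "saw" : PP\NP
  [2,5] S\PP   <
    [2,3] "song" : S
    [3,5] (S\PP)\S   >
      [3,4] "some" : ((S\PP)\S)/NP
      [4,5] "dog" : NP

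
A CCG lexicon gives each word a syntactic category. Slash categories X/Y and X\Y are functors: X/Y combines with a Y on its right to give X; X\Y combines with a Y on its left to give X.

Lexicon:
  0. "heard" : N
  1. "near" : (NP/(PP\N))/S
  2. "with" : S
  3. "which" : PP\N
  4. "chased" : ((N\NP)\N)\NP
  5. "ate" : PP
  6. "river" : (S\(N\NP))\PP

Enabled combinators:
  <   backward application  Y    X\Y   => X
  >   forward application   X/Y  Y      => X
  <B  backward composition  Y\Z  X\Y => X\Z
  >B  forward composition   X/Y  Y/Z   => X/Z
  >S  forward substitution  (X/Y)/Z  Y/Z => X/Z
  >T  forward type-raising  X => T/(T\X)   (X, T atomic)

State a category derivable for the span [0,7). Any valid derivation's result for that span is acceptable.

S

[0,7] S   <
  [0,5] N\NP   <
    [0,1] "heard" : N
    [1,5] (N\NP)\N   <
      [1,4] NP   >
        [1,3] NP/(PP\N)   >
          [1,2] "near" : (NP/(PP\N))/S
          [2,3] "with" : S
        [3,4] "which" : PP\N
      [4,5] "chased" : ((N\NP)\N)\NP
  [5,7] S\(N\NP)   <
    [5,6] "ate" : PP
    [6,7] "river" : (S\(N\NP))\PP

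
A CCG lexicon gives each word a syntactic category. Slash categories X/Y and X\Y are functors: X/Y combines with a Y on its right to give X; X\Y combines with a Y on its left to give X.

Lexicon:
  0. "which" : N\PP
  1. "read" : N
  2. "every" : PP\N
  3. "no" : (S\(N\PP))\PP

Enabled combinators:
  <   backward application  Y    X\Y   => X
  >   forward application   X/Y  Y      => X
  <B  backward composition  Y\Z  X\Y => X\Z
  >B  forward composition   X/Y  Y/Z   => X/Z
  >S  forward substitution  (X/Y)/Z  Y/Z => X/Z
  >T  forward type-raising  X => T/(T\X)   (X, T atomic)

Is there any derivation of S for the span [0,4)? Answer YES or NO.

[0,4] S   <
  [0,1] "which" : N\PP
  [1,4] S\(N\PP)   <
    [1,3] PP   <
      [1,2] "read" : N
      [2,3] "every" : PP\N
    [3,4] "no" : (S\(N\PP))\PP

YES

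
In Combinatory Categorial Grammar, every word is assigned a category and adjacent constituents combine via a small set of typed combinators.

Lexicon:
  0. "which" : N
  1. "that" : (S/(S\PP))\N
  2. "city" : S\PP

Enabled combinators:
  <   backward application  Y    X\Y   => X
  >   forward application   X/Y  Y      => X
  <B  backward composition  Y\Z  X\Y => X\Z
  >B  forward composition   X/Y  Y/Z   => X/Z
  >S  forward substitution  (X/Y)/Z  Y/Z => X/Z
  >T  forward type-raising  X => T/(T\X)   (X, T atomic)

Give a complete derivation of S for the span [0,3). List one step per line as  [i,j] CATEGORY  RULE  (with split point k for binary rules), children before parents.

[0,1] N  lex  "which"
[1,2] (S/(S\PP))\N  lex  "that"
[0,2] S/(S\PP)  <  k=1
[2,3] S\PP  lex  "city"
[0,3] S  >  k=2

[0,3] S   >
  [0,2] S/(S\PP)   <
    [0,1] "which" : N
    [1,2] "that" : (S/(S\PP))\N
  [2,3] "city" : S\PP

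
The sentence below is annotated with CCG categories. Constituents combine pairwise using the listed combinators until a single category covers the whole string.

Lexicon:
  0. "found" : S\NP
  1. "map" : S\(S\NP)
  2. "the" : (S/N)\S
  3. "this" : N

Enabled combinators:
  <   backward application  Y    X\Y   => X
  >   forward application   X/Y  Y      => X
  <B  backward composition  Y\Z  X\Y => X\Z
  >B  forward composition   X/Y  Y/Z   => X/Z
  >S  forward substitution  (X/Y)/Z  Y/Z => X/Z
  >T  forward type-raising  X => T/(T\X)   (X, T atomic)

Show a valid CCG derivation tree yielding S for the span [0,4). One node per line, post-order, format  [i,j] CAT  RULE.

[0,1] S\NP  lex  "found"
[1,2] S\(S\NP)  lex  "map"
[0,2] S  <  k=1
[2,3] (S/N)\S  lex  "the"
[0,3] S/N  <  k=2
[3,4] N  lex  "this"
[0,4] S  >  k=3

[0,4] S   >
  [0,3] S/N   <
    [0,2] S   <
      [0,1] "found" : S\NP
      [1,2] "map" : S\(S\NP)
    [2,3] "the" : (S/N)\S
  [3,4] "this" : N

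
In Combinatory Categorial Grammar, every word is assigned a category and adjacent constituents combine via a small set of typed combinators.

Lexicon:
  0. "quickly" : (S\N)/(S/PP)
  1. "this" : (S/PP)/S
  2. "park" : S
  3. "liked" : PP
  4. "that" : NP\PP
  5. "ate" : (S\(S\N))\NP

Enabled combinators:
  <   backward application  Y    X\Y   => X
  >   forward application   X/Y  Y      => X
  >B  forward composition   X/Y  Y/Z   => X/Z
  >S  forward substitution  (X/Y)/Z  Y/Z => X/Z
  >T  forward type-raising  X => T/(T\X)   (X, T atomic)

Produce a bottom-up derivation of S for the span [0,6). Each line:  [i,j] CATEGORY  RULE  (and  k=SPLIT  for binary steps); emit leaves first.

[0,1] (S\N)/(S/PP)  lex  "quickly"
[1,2] (S/PP)/S  lex  "this"
[2,3] S  lex  "park"
[1,3] S/PP  >  k=2
[0,3] S\N  >  k=1
[3,4] PP  lex  "liked"
[3,4] NP/(NP\PP)  >T
[4,5] NP\PP  lex  "that"
[3,5] NP  >  k=4
[5,6] (S\(S\N))\NP  lex  "ate"
[3,6] S\(S\N)  <  k=5
[0,6] S  <  k=3

[0,6] S   <
  [0,3] S\N   >
    [0,1] "quickly" : (S\N)/(S/PP)
    [1,3] S/PP   >
      [1,2] "this" : (S/PP)/S
      [2,3] "park" : S
  [3,6] S\(S\N)   <
    [3,5] NP   >
      [3,4] NP/(NP\PP)   >T
        [3,4] "liked" : PP
      [4,5] "that" : NP\PP
    [5,6] "ate" : (S\(S\N))\NP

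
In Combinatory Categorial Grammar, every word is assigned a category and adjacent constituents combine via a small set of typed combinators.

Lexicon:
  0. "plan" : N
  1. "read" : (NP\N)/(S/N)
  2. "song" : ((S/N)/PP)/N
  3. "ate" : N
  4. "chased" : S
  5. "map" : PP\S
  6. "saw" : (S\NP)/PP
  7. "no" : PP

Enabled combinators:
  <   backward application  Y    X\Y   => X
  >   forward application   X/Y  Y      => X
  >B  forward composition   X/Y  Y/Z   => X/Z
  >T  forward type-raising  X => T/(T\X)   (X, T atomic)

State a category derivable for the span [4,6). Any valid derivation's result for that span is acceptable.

PP

[0,8] S   <
  [0,6] NP   >
    [0,1] NP/(NP\N)   >T
      [0,1] "plan" : N
    [1,6] NP\N   >
      [1,2] "read" : (NP\N)/(S/N)
      [2,6] S/N   >
        [2,4] (S/N)/PP   >
          [2,3] "song" : ((S/N)/PP)/N
          [3,4] "ate" : N
        [4,6] PP   <
          [4,5] "chased" : S
          [5,6] "map" : PP\S
  [6,8] S\NP   >
    [6,7] "saw" : (S\NP)/PP
    [7,8] "no" : PP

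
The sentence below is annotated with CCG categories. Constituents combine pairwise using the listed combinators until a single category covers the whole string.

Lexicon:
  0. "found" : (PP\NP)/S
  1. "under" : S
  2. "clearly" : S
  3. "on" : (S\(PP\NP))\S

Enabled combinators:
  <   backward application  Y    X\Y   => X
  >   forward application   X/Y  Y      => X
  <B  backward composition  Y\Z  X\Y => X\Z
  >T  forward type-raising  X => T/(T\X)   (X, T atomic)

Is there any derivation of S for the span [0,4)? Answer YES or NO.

YES

[0,4] S   <
  [0,2] PP\NP   >
    [0,1] "found" : (PP\NP)/S
    [1,2] "under" : S
  [2,4] S\(PP\NP)   <
    [2,3] "clearly" : S
    [3,4] "on" : (S\(PP\NP))\S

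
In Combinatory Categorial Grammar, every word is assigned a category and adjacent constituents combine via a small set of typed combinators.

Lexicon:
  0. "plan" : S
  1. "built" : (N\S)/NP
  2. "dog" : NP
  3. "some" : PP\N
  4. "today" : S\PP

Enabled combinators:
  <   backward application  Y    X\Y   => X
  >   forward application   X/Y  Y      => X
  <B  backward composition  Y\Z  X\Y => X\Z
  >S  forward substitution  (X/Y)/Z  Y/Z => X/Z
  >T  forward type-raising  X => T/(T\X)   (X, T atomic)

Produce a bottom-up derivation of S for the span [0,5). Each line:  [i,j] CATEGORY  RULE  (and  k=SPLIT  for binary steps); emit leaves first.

[0,5] S   <
  [0,3] N   <
    [0,1] "plan" : S
    [1,3] N\S   >
      [1,2] "built" : (N\S)/NP
      [2,3] "dog" : NP
  [3,5] S\N   <B
    [3,4] "some" : PP\N
    [4,5] "today" : S\PP

[0,1] S  lex  "plan"
[1,2] (N\S)/NP  lex  "built"
[2,3] NP  lex  "dog"
[1,3] N\S  >  k=2
[0,3] N  <  k=1
[3,4] PP\N  lex  "some"
[4,5] S\PP  lex  "today"
[3,5] S\N  <B  k=4
[0,5] S  <  k=3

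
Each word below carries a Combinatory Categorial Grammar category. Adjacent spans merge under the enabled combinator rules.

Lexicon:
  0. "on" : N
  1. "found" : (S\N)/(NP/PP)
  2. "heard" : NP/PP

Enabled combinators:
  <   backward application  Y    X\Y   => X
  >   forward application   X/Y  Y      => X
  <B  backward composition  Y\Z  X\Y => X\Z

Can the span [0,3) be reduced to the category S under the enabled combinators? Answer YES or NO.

YES

[0,3] S   <
  [0,1] "on" : N
  [1,3] S\N   >
    [1,2] "found" : (S\N)/(NP/PP)
    [2,3] "heard" : NP/PP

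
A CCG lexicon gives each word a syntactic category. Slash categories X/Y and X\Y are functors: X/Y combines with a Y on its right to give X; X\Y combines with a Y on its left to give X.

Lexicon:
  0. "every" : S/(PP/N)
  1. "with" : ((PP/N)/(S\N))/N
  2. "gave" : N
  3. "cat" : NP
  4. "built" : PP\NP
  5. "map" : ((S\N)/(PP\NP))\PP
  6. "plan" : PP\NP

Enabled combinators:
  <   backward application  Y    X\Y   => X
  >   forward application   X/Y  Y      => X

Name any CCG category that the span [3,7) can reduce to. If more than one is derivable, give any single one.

[0,7] S   >
  [0,1] "every" : S/(PP/N)
  [1,7] PP/N   >
    [1,3] (PP/N)/(S\N)   >
      [1,2] "with" : ((PP/N)/(S\N))/N
      [2,3] "gave" : N
    [3,7] S\N   >
      [3,6] (S\N)/(PP\NP)   <
        [3,5] PP   <
          [3,4] "cat" : NP
          [4,5] "built" : PP\NP
        [5,6] "map" : ((S\N)/(PP\NP))\PP
      [6,7] "plan" : PP\NP

S\N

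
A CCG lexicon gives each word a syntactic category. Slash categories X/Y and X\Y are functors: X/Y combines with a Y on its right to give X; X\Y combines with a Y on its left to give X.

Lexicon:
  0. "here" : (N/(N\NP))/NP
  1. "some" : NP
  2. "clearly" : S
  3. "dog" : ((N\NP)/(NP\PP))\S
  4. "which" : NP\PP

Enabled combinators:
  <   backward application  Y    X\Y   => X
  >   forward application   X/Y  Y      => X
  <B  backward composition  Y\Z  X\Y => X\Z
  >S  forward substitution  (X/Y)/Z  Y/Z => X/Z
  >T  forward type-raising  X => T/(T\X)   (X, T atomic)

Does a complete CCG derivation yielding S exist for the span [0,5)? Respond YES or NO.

NO

(N/(N\NP))/NP NP S ((N\NP)/(NP\PP))\S NP\PP
CKY chart[0,5] = {N, N/(N\N), NP/(NP\N), PP/(PP\N), S/(S\N)}; S ∉ chart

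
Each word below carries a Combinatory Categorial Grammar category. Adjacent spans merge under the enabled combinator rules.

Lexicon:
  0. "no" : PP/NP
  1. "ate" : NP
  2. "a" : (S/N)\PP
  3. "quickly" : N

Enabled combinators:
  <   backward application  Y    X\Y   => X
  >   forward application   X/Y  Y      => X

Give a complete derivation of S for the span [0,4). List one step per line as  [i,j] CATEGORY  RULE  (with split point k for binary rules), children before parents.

[0,1] PP/NP  lex  "no"
[1,2] NP  lex  "ate"
[0,2] PP  >  k=1
[2,3] (S/N)\PP  lex  "a"
[0,3] S/N  <  k=2
[3,4] N  lex  "quickly"
[0,4] S  >  k=3

[0,4] S   >
  [0,3] S/N   <
    [0,2] PP   >
      [0,1] "no" : PP/NP
      [1,2] "ate" : NP
    [2,3] "a" : (S/N)\PP
  [3,4] "quickly" : N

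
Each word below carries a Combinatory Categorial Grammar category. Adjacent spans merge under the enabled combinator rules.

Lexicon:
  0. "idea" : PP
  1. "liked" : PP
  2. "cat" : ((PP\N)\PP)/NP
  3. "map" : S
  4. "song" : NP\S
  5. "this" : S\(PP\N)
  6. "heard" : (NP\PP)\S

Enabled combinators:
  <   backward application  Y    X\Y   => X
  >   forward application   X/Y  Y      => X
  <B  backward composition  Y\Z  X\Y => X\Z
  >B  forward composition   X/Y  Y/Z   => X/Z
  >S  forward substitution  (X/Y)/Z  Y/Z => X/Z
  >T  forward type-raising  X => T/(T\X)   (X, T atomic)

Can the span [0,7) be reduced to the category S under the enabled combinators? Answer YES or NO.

PP PP ((PP\N)\PP)/NP S NP\S S\(PP\N) (NP\PP)\S
CKY chart[0,7] = {N/(N\NP), NP, NP/(NP\NP), PP/(PP\NP), S/(S\NP)}; S ∉ chart

NO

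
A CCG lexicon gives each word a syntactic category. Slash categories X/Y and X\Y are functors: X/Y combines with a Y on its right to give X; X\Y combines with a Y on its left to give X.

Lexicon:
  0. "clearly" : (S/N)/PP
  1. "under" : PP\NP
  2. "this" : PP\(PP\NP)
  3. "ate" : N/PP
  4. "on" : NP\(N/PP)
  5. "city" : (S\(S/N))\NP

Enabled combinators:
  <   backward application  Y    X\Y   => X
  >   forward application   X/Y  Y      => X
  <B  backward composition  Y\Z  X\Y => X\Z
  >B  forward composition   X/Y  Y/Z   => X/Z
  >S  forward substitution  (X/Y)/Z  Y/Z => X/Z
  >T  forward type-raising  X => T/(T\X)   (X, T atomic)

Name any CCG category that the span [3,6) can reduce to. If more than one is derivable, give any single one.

[0,6] S   <
  [0,3] S/N   >
    [0,1] "clearly" : (S/N)/PP
    [1,3] PP   <
      [1,2] "under" : PP\NP
      [2,3] "this" : PP\(PP\NP)
  [3,6] S\(S/N)   <
    [3,5] NP   <
      [3,4] "ate" : N/PP
      [4,5] "on" : NP\(N/PP)
    [5,6] "city" : (S\(S/N))\NP

S\(S/N)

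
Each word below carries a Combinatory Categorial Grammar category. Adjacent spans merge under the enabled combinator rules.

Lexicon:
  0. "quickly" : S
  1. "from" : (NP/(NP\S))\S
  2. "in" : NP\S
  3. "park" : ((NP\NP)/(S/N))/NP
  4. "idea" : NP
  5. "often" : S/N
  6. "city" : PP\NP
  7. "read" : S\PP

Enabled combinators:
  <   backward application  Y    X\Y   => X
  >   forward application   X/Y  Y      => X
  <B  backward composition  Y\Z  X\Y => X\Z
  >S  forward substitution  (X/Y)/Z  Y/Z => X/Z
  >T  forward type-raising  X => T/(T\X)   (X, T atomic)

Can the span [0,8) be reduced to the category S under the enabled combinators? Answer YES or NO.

[0,8] S   <
  [0,3] NP   >
    [0,2] NP/(NP\S)   <
      [0,1] "quickly" : S
      [1,2] "from" : (NP/(NP\S))\S
    [2,3] "in" : NP\S
  [3,8] S\NP   <B
    [3,7] PP\NP   <B
      [3,6] NP\NP   >
        [3,5] (NP\NP)/(S/N)   >
          [3,4] "park" : ((NP\NP)/(S/N))/NP
          [4,5] "idea" : NP
        [5,6] "often" : S/N
      [6,7] "city" : PP\NP
    [7,8] "read" : S\PP

YES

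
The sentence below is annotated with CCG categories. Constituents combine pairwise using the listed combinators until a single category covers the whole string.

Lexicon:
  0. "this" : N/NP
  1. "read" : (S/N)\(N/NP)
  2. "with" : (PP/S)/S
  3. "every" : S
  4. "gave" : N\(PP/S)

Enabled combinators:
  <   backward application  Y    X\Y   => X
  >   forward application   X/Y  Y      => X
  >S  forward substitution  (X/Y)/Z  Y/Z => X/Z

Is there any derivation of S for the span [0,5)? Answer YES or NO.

[0,5] S   >
  [0,2] S/N   <
    [0,1] "this" : N/NP
    [1,2] "read" : (S/N)\(N/NP)
  [2,5] N   <
    [2,4] PP/S   >
      [2,3] "with" : (PP/S)/S
      [3,4] "every" : S
    [4,5] "gave" : N\(PP/S)

YES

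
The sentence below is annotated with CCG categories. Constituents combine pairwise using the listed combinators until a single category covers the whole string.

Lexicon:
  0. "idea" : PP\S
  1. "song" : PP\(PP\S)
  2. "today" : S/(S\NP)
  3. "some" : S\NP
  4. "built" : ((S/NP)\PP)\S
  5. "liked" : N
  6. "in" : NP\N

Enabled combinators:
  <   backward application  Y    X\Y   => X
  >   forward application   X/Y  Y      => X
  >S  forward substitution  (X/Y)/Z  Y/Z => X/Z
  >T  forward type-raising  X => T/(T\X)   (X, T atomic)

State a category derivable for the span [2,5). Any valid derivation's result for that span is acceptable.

[0,7] S   >
  [0,5] S/NP   <
    [0,2] PP   <
      [0,1] "idea" : PP\S
      [1,2] "song" : PP\(PP\S)
    [2,5] (S/NP)\PP   <
      [2,4] S   >
        [2,3] "today" : S/(S\NP)
        [3,4] "some" : S\NP
      [4,5] "built" : ((S/NP)\PP)\S
  [5,7] NP   >
    [5,6] NP/(NP\N)   >T
      [5,6] "liked" : N
    [6,7] "in" : NP\N

(S/NP)\PP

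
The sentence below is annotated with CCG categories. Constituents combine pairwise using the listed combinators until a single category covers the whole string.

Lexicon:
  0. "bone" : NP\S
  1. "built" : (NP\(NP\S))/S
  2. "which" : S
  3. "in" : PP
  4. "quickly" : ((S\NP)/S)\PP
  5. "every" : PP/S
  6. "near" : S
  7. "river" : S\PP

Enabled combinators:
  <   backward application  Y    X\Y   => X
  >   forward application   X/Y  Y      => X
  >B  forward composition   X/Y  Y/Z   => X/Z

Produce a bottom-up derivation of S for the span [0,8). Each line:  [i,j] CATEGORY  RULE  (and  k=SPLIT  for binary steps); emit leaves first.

[0,8] S   <
  [0,3] NP   <
    [0,1] "bone" : NP\S
    [1,3] NP\(NP\S)   >
      [1,2] "built" : (NP\(NP\S))/S
      [2,3] "which" : S
  [3,8] S\NP   >
    [3,5] (S\NP)/S   <
      [3,4] "in" : PP
      [4,5] "quickly" : ((S\NP)/S)\PP
    [5,8] S   <
      [5,7] PP   >
        [5,6] "every" : PP/S
        [6,7] "near" : S
      [7,8] "river" : S\PP

[0,1] NP\S  lex  "bone"
[1,2] (NP\(NP\S))/S  lex  "built"
[2,3] S  lex  "which"
[1,3] NP\(NP\S)  >  k=2
[0,3] NP  <  k=1
[3,4] PP  lex  "in"
[4,5] ((S\NP)/S)\PP  lex  "quickly"
[3,5] (S\NP)/S  <  k=4
[5,6] PP/S  lex  "every"
[6,7] S  lex  "near"
[5,7] PP  >  k=6
[7,8] S\PP  lex  "river"
[5,8] S  <  k=7
[3,8] S\NP  >  k=5
[0,8] S  <  k=3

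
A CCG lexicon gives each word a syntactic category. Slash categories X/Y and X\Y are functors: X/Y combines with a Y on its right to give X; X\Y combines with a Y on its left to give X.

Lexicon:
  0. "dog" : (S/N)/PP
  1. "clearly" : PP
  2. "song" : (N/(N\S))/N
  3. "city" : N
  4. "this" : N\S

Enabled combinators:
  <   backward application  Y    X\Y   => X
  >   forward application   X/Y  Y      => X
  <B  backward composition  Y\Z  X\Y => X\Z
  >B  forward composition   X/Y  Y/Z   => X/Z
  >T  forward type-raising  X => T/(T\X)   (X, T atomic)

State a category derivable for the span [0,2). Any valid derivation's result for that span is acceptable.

S/N

[0,5] S   >
  [0,2] S/N   >
    [0,1] "dog" : (S/N)/PP
    [1,2] "clearly" : PP
  [2,5] N   >
    [2,4] N/(N\S)   >
      [2,3] "song" : (N/(N\S))/N
      [3,4] "city" : N
    [4,5] "this" : N\S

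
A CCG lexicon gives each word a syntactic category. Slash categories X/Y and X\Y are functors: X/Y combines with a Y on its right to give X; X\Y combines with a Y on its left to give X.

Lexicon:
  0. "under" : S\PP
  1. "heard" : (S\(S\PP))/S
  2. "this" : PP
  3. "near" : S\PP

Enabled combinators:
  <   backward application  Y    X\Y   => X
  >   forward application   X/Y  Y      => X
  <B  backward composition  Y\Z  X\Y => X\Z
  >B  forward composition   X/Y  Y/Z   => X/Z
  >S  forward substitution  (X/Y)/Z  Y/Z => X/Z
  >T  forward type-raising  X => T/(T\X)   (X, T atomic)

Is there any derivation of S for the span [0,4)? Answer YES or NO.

[0,4] S   <
  [0,1] "under" : S\PP
  [1,4] S\(S\PP)   >
    [1,2] "heard" : (S\(S\PP))/S
    [2,4] S   <
      [2,3] "this" : PP
      [3,4] "near" : S\PP

YES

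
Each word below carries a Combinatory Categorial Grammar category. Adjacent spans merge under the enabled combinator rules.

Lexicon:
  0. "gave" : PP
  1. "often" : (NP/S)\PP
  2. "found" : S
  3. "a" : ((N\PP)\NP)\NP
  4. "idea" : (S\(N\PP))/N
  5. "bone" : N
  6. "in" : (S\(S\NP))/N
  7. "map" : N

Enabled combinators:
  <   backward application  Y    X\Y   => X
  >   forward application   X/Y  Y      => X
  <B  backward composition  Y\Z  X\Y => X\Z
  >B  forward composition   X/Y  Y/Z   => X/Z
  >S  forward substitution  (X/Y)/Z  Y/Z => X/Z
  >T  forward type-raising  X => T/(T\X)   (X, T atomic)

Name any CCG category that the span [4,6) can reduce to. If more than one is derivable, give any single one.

S\(N\PP)

[0,8] S   <
  [0,6] S\NP   <B
    [0,4] (N\PP)\NP   <
      [0,3] NP   >
        [0,2] NP/S   <
          [0,1] "gave" : PP
          [1,2] "often" : (NP/S)\PP
        [2,3] "found" : S
      [3,4] "a" : ((N\PP)\NP)\NP
    [4,6] S\(N\PP)   >
      [4,5] "idea" : (S\(N\PP))/N
      [5,6] "bone" : N
  [6,8] S\(S\NP)   >
    [6,7] "in" : (S\(S\NP))/N
    [7,8] "map" : N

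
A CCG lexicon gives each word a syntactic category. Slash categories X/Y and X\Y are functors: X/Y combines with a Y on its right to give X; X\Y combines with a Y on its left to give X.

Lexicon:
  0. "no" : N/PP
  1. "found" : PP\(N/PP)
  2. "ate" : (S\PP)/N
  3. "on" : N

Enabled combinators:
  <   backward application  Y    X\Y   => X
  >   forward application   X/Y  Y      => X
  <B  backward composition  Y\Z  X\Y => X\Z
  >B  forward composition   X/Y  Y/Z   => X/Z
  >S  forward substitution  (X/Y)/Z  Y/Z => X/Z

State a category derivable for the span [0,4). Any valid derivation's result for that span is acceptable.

[0,4] S   <
  [0,2] PP   <
    [0,1] "no" : N/PP
    [1,2] "found" : PP\(N/PP)
  [2,4] S\PP   >
    [2,3] "ate" : (S\PP)/N
    [3,4] "on" : N

S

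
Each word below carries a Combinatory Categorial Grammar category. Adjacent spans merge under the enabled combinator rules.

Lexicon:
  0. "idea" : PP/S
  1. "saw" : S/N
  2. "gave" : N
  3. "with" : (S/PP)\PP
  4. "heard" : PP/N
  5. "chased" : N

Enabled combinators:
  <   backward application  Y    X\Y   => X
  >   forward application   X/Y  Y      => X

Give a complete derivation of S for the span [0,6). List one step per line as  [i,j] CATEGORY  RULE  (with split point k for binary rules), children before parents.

[0,6] S   >
  [0,4] S/PP   <
    [0,3] PP   >
      [0,1] "idea" : PP/S
      [1,3] S   >
        [1,2] "saw" : S/N
        [2,3] "gave" : N
    [3,4] "with" : (S/PP)\PP
  [4,6] PP   >
    [4,5] "heard" : PP/N
    [5,6] "chased" : N

[0,1] PP/S  lex  "idea"
[1,2] S/N  lex  "saw"
[2,3] N  lex  "gave"
[1,3] S  >  k=2
[0,3] PP  >  k=1
[3,4] (S/PP)\PP  lex  "with"
[0,4] S/PP  <  k=3
[4,5] PP/N  lex  "heard"
[5,6] N  lex  "chased"
[4,6] PP  >  k=5
[0,6] S  >  k=4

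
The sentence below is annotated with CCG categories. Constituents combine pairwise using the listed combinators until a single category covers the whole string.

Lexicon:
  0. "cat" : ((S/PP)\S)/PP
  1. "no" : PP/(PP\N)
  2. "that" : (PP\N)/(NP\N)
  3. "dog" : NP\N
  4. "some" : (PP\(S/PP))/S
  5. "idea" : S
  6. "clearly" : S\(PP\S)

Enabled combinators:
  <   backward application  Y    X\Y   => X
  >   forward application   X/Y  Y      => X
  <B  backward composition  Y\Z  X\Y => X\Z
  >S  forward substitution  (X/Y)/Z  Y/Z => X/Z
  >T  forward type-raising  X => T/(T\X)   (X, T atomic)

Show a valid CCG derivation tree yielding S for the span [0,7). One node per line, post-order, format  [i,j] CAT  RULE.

[0,7] S   <
  [0,6] PP\S   <B
    [0,4] (S/PP)\S   >
      [0,1] "cat" : ((S/PP)\S)/PP
      [1,4] PP   >
        [1,2] "no" : PP/(PP\N)
        [2,4] PP\N   >
          [2,3] "that" : (PP\N)/(NP\N)
          [3,4] "dog" : NP\N
    [4,6] PP\(S/PP)   >
      [4,5] "some" : (PP\(S/PP))/S
      [5,6] "idea" : S
  [6,7] "clearly" : S\(PP\S)

[0,1] ((S/PP)\S)/PP  lex  "cat"
[1,2] PP/(PP\N)  lex  "no"
[2,3] (PP\N)/(NP\N)  lex  "that"
[3,4] NP\N  lex  "dog"
[2,4] PP\N  >  k=3
[1,4] PP  >  k=2
[0,4] (S/PP)\S  >  k=1
[4,5] (PP\(S/PP))/S  lex  "some"
[5,6] S  lex  "idea"
[4,6] PP\(S/PP)  >  k=5
[0,6] PP\S  <B  k=4
[6,7] S\(PP\S)  lex  "clearly"
[0,7] S  <  k=6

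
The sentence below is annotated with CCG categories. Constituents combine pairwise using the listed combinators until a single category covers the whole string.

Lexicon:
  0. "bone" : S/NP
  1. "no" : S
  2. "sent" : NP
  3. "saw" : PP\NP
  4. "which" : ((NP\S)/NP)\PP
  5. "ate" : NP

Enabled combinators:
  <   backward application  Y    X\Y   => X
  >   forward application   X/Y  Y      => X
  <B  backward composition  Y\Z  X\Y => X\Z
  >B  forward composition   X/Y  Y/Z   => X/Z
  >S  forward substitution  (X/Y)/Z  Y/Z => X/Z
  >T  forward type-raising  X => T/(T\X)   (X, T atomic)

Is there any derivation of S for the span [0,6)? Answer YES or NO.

[0,6] S   >
  [0,1] "bone" : S/NP
  [1,6] NP   >
    [1,2] NP/(NP\S)   >T
      [1,2] "no" : S
    [2,6] NP\S   >
      [2,5] (NP\S)/NP   <
        [2,4] PP   <
          [2,3] "sent" : NP
          [3,4] "saw" : PP\NP
        [4,5] "which" : ((NP\S)/NP)\PP
      [5,6] "ate" : NP

YES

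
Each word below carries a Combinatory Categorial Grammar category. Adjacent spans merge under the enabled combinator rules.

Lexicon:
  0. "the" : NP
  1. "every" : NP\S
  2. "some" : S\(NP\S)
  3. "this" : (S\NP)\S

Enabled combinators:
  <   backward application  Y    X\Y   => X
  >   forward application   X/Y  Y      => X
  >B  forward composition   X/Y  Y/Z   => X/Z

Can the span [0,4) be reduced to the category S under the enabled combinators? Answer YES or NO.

[0,4] S   <
  [0,1] "the" : NP
  [1,4] S\NP   <
    [1,3] S   <
      [1,2] "every" : NP\S
      [2,3] "some" : S\(NP\S)
    [3,4] "this" : (S\NP)\S

YES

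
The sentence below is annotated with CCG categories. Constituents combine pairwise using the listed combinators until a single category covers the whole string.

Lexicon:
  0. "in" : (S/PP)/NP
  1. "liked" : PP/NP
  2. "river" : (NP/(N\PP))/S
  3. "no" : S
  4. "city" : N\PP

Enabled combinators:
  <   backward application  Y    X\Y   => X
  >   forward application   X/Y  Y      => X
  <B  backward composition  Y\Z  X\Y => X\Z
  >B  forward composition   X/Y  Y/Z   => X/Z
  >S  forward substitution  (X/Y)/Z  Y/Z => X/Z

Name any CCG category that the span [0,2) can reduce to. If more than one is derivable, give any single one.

[0,5] S   >
  [0,2] S/NP   >S
    [0,1] "in" : (S/PP)/NP
    [1,2] "liked" : PP/NP
  [2,5] NP   >
    [2,4] NP/(N\PP)   >
      [2,3] "river" : (NP/(N\PP))/S
      [3,4] "no" : S
    [4,5] "city" : N\PP

S/NP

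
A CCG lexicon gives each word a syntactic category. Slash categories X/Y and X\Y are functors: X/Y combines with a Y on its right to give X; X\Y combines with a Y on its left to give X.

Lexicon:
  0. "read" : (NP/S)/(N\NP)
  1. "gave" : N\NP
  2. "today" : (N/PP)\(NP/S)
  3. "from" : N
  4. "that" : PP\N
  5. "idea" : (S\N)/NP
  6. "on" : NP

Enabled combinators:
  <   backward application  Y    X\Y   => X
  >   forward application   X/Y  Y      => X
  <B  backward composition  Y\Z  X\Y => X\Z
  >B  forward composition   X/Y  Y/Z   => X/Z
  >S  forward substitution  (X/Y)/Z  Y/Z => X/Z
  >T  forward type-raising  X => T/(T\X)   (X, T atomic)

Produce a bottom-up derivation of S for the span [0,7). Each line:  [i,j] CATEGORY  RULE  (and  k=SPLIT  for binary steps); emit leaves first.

[0,1] (NP/S)/(N\NP)  lex  "read"
[1,2] N\NP  lex  "gave"
[0,2] NP/S  >  k=1
[2,3] (N/PP)\(NP/S)  lex  "today"
[0,3] N/PP  <  k=2
[3,4] N  lex  "from"
[4,5] PP\N  lex  "that"
[3,5] PP  <  k=4
[0,5] N  >  k=3
[5,6] (S\N)/NP  lex  "idea"
[6,7] NP  lex  "on"
[5,7] S\N  >  k=6
[0,7] S  <  k=5

[0,7] S   <
  [0,5] N   >
    [0,3] N/PP   <
      [0,2] NP/S   >
        [0,1] "read" : (NP/S)/(N\NP)
        [1,2] "gave" : N\NP
      [2,3] "today" : (N/PP)\(NP/S)
    [3,5] PP   <
      [3,4] "from" : N
      [4,5] "that" : PP\N
  [5,7] S\N   >
    [5,6] "idea" : (S\N)/NP
    [6,7] "on" : NP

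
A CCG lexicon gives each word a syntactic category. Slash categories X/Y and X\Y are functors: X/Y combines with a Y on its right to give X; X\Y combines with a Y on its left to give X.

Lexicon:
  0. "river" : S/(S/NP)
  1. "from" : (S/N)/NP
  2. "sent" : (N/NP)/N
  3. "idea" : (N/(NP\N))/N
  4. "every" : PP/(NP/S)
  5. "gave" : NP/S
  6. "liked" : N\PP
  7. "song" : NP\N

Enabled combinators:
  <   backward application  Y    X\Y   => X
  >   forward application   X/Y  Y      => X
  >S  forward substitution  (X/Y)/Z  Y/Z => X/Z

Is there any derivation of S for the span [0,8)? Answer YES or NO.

YES

[0,8] S   >
  [0,1] "river" : S/(S/NP)
  [1,8] S/NP   >S
    [1,2] "from" : (S/N)/NP
    [2,8] N/NP   >
      [2,3] "sent" : (N/NP)/N
      [3,8] N   >
        [3,7] N/(NP\N)   >
          [3,4] "idea" : (N/(NP\N))/N
          [4,7] N   <
            [4,6] PP   >
              [4,5] "every" : PP/(NP/S)
              [5,6] "gave" : NP/S
            [6,7] "liked" : N\PP
        [7,8] "song" : NP\N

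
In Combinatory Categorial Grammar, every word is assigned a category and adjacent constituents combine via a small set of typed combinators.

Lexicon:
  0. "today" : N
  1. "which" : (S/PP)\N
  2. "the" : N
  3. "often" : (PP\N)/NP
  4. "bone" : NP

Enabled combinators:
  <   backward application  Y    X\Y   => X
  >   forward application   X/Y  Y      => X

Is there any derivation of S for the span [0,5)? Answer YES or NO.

YES

[0,5] S   >
  [0,2] S/PP   <
    [0,1] "today" : N
    [1,2] "which" : (S/PP)\N
  [2,5] PP   <
    [2,3] "the" : N
    [3,5] PP\N   >
      [3,4] "often" : (PP\N)/NP
      [4,5] "bone" : NP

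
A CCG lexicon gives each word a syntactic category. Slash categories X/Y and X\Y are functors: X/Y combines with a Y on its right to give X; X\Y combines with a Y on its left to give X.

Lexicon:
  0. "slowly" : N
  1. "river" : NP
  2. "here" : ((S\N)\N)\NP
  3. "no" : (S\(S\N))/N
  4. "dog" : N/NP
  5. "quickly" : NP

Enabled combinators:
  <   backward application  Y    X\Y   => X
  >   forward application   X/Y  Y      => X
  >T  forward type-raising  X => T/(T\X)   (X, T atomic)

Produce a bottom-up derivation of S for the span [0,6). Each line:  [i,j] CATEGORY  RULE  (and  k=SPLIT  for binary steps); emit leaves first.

[0,6] S   <
  [0,3] S\N   <
    [0,1] "slowly" : N
    [1,3] (S\N)\N   <
      [1,2] "river" : NP
      [2,3] "here" : ((S\N)\N)\NP
  [3,6] S\(S\N)   >
    [3,4] "no" : (S\(S\N))/N
    [4,6] N   >
      [4,5] "dog" : N/NP
      [5,6] "quickly" : NP

[0,1] N  lex  "slowly"
[1,2] NP  lex  "river"
[2,3] ((S\N)\N)\NP  lex  "here"
[1,3] (S\N)\N  <  k=2
[0,3] S\N  <  k=1
[3,4] (S\(S\N))/N  lex  "no"
[4,5] N/NP  lex  "dog"
[5,6] NP  lex  "quickly"
[4,6] N  >  k=5
[3,6] S\(S\N)  >  k=4
[0,6] S  <  k=3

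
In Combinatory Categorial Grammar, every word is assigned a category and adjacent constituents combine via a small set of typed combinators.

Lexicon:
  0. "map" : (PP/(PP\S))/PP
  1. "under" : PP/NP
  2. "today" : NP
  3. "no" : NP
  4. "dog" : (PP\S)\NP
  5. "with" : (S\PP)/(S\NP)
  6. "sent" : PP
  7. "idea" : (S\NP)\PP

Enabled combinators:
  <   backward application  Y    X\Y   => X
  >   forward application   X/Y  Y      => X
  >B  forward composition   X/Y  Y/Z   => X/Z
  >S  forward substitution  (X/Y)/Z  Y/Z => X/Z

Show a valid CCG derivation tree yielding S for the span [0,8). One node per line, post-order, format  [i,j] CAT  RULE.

[0,8] S   <
  [0,5] PP   >
    [0,3] PP/(PP\S)   >
      [0,1] "map" : (PP/(PP\S))/PP
      [1,3] PP   >
        [1,2] "under" : PP/NP
        [2,3] "today" : NP
    [3,5] PP\S   <
      [3,4] "no" : NP
      [4,5] "dog" : (PP\S)\NP
  [5,8] S\PP   >
    [5,6] "with" : (S\PP)/(S\NP)
    [6,8] S\NP   <
      [6,7] "sent" : PP
      [7,8] "idea" : (S\NP)\PP

[0,1] (PP/(PP\S))/PP  lex  "map"
[1,2] PP/NP  lex  "under"
[2,3] NP  lex  "today"
[1,3] PP  >  k=2
[0,3] PP/(PP\S)  >  k=1
[3,4] NP  lex  "no"
[4,5] (PP\S)\NP  lex  "dog"
[3,5] PP\S  <  k=4
[0,5] PP  >  k=3
[5,6] (S\PP)/(S\NP)  lex  "with"
[6,7] PP  lex  "sent"
[7,8] (S\NP)\PP  lex  "idea"
[6,8] S\NP  <  k=7
[5,8] S\PP  >  k=6
[0,8] S  <  k=5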